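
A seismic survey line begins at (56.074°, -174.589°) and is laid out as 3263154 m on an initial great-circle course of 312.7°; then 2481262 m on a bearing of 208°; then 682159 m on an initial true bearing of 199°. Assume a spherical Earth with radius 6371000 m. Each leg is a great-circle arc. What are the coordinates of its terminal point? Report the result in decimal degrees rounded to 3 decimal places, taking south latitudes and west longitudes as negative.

latitude 38.663°, longitude 108.717°

Apply the spherical direct solution leg by leg, carrying full precision between legs.
Leg 1: from (56.074°, -174.589°), δ = 3263154/6371000 = 0.512189 rad, θ = 312.7° → φ = 65.337°, λ = 125.741°.
Leg 2: from (65.337°, 125.741°), δ = 2481262/6371000 = 0.389462 rad, θ = 208° → φ = 44.493°, λ = 111.271°.
Leg 3: from (44.493°, 111.271°), δ = 682159/6371000 = 0.107073 rad, θ = 199° → φ = 38.663°, λ = 108.717°.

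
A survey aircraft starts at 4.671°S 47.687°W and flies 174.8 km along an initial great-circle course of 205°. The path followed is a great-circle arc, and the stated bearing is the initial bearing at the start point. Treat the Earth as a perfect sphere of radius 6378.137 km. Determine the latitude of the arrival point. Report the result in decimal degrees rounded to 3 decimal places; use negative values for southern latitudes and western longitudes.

latitude -6.094°

δ = 174.8/6378.137 = 0.027406 rad (1.5703°).
With φ₁ = -4.671° = -0.081524 rad and θ = 205° = 3.577925 rad:
sin φ₂ = sin φ₁ cos δ + cos φ₁ sin δ cos θ = (-0.081434)(0.999624) + (0.996679)(0.027403)(-0.906308) = -0.106156
φ₂ = asin(-0.106156) = -0.106357 rad = -6.094°.
For the longitude increment, Δλ = atan2( sin θ sin δ cos φ₁, cos δ − sin φ₁ sin φ₂ ) = atan2(-0.011542, 0.990980) = -0.667°.
Hence λ₂ = -47.687° + -0.667° = -48.354°.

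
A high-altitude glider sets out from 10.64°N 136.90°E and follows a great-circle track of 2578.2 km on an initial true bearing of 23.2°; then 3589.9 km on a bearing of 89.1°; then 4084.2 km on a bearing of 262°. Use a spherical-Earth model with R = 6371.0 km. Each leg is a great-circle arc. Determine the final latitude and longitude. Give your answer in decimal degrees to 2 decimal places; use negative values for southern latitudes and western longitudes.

Apply the spherical direct solution leg by leg, carrying full precision between legs.
Leg 1: from (10.64°, 136.90°), δ = 2578.2/6371 = 0.404677 rad, θ = 23.2° → φ = 31.69°, λ = 147.40°.
Leg 2: from (31.69°, 147.40°), δ = 3589.9/6371 = 0.563475 rad, θ = 89.1° → φ = 26.83°, λ = -175.84°.
Leg 3: from (26.83°, -175.84°), δ = 4084.2/6371 = 0.641061 rad, θ = 262° → φ = 16.70°, λ = 145.97°.

latitude 16.70°, longitude 145.97°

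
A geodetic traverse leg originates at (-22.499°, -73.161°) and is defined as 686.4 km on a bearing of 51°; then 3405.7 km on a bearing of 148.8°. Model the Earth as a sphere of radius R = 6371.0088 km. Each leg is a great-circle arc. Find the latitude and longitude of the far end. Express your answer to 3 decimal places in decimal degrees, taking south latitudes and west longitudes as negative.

latitude -43.373°, longitude -46.816°

Apply the spherical direct solution leg by leg, carrying full precision between legs.
Leg 1: from (-22.499°, -73.161°), δ = 686.4/6371.0088 = 0.107738 rad, θ = 51° → φ = -18.538°, λ = -68.104°.
Leg 2: from (-18.538°, -68.104°), δ = 3405.7/6371.0088 = 0.534562 rad, θ = 148.8° → φ = -43.373°, λ = -46.816°.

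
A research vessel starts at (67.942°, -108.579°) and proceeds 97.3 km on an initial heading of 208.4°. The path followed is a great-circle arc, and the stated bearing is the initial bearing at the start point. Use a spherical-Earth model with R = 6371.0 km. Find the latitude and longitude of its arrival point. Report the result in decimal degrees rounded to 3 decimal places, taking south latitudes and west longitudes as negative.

The arc subtends δ = 97.3/6371 = 0.015272 rad at the centre.
Start latitude φ₁ = 1.185812 rad; initial bearing θ = 3.637266 rad.
Destination latitude: φ₂ = arcsin( sin φ₁ cos δ + cos φ₁ sin δ cos θ ) = arcsin(0.921651) = 67.169°.
Then Δλ = atan2(-0.002728, 0.145693) = -0.018721 rad, from sin θ sin δ cos φ₁ over cos δ − sin φ₁ sin φ₂.
Hence λ₂ = -108.579° + -1.073° = -109.652°.

latitude 67.169°, longitude -109.652°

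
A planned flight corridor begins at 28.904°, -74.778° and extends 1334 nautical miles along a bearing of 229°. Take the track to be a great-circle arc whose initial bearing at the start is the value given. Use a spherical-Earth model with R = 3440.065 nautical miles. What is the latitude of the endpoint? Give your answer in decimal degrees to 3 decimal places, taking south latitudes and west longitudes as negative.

latitude 13.313°

The arc subtends δ = 1334/3440.065 = 0.387783 rad at the centre.
Converting: φ₁ = 0.504470 rad, θ = 3.996804 rad.
Applying the spherical law of cosines for sides, sin φ₂ = sin φ₁ cos δ + cos φ₁ sin δ cos θ = 0.230278, so φ₂ = 13.313°.
For the longitude increment, Δλ = atan2( sin θ sin δ cos φ₁, cos δ − sin φ₁ sin φ₂ ) = atan2(-0.249834, 0.814446) = -17.054°.
Hence λ₂ = -74.778° + -17.054° = -91.832°.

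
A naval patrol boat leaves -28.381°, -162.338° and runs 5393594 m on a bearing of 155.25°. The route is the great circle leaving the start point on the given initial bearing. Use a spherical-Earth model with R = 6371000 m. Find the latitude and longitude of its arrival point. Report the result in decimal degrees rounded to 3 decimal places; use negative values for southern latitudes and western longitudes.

Central angle δ = d/R = 0.846585 rad.
Start latitude φ₁ = -0.495342 rad; initial bearing θ = 2.709624 rad.
sin φ₂ = sin φ₁ cos δ + cos φ₁ sin δ cos θ = (-0.475332)(0.662545) + (0.879806)(0.749022)(-0.908143) = -0.913390
φ₂ = asin(-0.913390) = -1.151536 rad = -65.978°.
Δλ = atan2( sin θ sin δ cos φ₁ , cos δ − sin φ₁ sin φ₂ ) = atan2(0.275894, 0.228381) = 0.879343 rad = 50.383°.
λ₂ = λ₁ + Δλ = -111.955°.

latitude -65.978°, longitude -111.955°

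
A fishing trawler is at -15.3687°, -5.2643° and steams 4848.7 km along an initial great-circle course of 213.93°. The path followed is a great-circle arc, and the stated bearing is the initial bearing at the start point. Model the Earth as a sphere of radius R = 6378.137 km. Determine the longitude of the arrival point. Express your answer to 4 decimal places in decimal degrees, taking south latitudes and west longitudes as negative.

longitude -40.3650°

The arc subtends δ = 4848.7/6378.137 = 0.760206 rad at the centre.
With φ₁ = -15.3687° = -0.268234 rad and θ = 213.93° = 3.733783 rad:
Destination latitude: φ₂ = arcsin( sin φ₁ cos δ + cos φ₁ sin δ cos θ ) = arcsin(-0.743356) = -48.0181°.
Δλ = atan2( sin θ sin δ cos φ₁ , cos δ − sin φ₁ sin φ₂ ) = atan2(-0.370871, 0.527683) = -0.612623 rad = -35.1007°.
λ₂ = λ₁ + Δλ = -40.3650°.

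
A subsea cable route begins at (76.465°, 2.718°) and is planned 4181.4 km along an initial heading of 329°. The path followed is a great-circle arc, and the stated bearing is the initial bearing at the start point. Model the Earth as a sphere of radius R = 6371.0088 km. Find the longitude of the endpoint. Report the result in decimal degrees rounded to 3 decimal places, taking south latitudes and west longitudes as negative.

longitude -133.075°

Central angle δ = d/R = 0.656317 rad.
With φ₁ = 76.465° = 1.334566 rad and θ = 329° = 5.742133 rad:
sin φ₂ = sin φ₁ cos δ + cos φ₁ sin δ cos θ = (0.972227)(0.792245) + (0.234039)(0.610203)(0.857167) = 0.892656
φ₂ = asin(0.892656) = 1.103203 rad = 63.209°.
Then Δλ = atan2(-0.073553, -0.075619) = -2.370040 rad, from sin θ sin δ cos φ₁ over cos δ − sin φ₁ sin φ₂.
λ₂ = 2.718° + -135.793° = -133.075°.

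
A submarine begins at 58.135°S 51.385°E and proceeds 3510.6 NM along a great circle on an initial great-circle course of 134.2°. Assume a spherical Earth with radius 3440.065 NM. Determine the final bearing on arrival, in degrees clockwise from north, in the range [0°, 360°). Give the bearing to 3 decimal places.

final bearing 35.457°

Angular distance δ = d/R = 3510.6 / 3440.065 = 1.020504 rad.
Start latitude φ₁ = -1.014647 rad; initial bearing θ = 2.342232 rad.
Destination latitude: φ₂ = arcsin( sin φ₁ cos δ + cos φ₁ sin δ cos θ ) = arcsin(-0.757840) = -49.274°.
Then Δλ = atan2(0.322598, -0.120693) = 1.928802 rad, from sin θ sin δ cos φ₁ over cos δ − sin φ₁ sin φ₂.
Hence λ₂ = 51.385° + 110.512° = 161.897°.
The forward bearing on arrival equals the back-azimuth from the destination plus 180°.
Back-azimuth from P₂ (-49.274°, 161.897°) to P₁ (-58.135°, 51.385°), with Δλ' = λ₁ − λ₂ = -110.512°: atan2( sin Δλ' cos φ₁ , cos φ₂ sin φ₁ − sin φ₂ cos φ₁ cos Δλ' ) = 215.457°.
Final bearing = (215.457° + 180°) mod 360° = 35.457°.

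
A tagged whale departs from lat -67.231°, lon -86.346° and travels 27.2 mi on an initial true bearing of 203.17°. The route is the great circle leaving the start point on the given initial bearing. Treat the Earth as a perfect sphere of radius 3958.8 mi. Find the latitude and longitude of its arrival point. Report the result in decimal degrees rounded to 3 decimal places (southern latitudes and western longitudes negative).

The arc subtends δ = 27.2/3958.8 = 0.006871 rad at the centre.
Start latitude φ₁ = -1.173402 rad; initial bearing θ = 3.545985 rad.
sin φ₂ = sin φ₁ cos δ + cos φ₁ sin δ cos θ = (-0.922073)(0.999976) + (0.387017)(0.006871)(-0.919341) = -0.924496
φ₂ = asin(-0.924496) = -1.179710 rad = -67.592°.
For the longitude increment, Δλ = atan2( sin θ sin δ cos φ₁, cos δ − sin φ₁ sin φ₂ ) = atan2(-0.001046, 0.147524) = -0.406°.
λ₂ = λ₁ + Δλ = -86.752°.

latitude -67.592°, longitude -86.752°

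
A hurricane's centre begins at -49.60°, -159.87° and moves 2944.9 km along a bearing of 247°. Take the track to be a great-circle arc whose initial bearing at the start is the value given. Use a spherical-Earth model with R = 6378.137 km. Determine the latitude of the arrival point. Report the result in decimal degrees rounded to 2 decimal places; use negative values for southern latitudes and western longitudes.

The arc subtends δ = 2944.9/6378.137 = 0.461718 rad at the centre.
With φ₁ = -49.60° = -0.865683 rad and θ = 247° = 4.310963 rad:
Destination latitude: φ₂ = arcsin( sin φ₁ cos δ + cos φ₁ sin δ cos θ ) = arcsin(-0.794612) = -52.62°.
Δλ = atan2( sin θ sin δ cos φ₁ , cos δ − sin φ₁ sin φ₂ ) = atan2(-0.265776, 0.290161) = -0.741564 rad = -42.49°.
λ₂ = -159.87° + -42.49° = -202.36°, normalized to (−180°, 180°] → 157.64°.

latitude -52.62°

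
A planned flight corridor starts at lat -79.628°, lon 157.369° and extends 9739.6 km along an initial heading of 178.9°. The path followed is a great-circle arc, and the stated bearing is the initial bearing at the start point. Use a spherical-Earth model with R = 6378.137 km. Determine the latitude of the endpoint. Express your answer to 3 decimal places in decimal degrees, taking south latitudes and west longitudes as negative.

The arc subtends δ = 9739.6/6378.137 = 1.527029 rad at the centre.
With φ₁ = -79.628° = -1.389771 rad and θ = 178.9° = 3.122394 rad:
sin φ₂ = sin φ₁ cos δ + cos φ₁ sin δ cos θ = (-0.983660)(0.043753) + (0.180038)(0.999042)(-0.999816) = -0.222871
φ₂ = asin(-0.222871) = -0.224759 rad = -12.878°.
For the longitude increment, Δλ = atan2( sin θ sin δ cos φ₁, cos δ − sin φ₁ sin φ₂ ) = atan2(0.003453, -0.175476) = 178.873°.
λ₂ = 157.369° + 178.873° = 336.242°, normalized to (−180°, 180°] → -23.758°.

latitude -12.878°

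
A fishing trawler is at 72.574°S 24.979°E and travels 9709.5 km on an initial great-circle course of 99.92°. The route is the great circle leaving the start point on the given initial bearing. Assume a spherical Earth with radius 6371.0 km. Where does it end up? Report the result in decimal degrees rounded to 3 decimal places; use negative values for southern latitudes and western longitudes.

δ = 9709.5/6371 = 1.524015 rad (87.3196°).
Start latitude φ₁ = -1.266655 rad; initial bearing θ = 1.743933 rad.
sin φ₂ = sin φ₁ cos δ + cos φ₁ sin δ cos θ = (-0.954105)(0.046764) + (0.299474)(0.998906)(-0.172273) = -0.096153
φ₂ = asin(-0.096153) = -0.096302 rad = -5.518°.
Then Δλ = atan2(0.294674, -0.044976) = 1.722256 rad, from sin θ sin δ cos φ₁ over cos δ − sin φ₁ sin φ₂.
λ₂ = λ₁ + Δλ = 123.657°.

latitude -5.518°, longitude 123.657°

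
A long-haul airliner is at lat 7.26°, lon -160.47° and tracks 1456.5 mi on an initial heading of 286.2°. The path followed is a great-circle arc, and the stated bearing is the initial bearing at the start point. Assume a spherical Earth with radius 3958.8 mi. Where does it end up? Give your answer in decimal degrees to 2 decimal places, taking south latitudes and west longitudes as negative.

latitude 12.56°, longitude 178.81°

The arc subtends δ = 1456.5/3958.8 = 0.367915 rad at the centre.
With φ₁ = 7.26° = 0.126711 rad and θ = 286.2° = 4.995132 rad:
sin φ₂ = sin φ₁ cos δ + cos φ₁ sin δ cos θ = (0.126372)(0.933079) + (0.991983)(0.359670)(0.278991) = 0.217456
φ₂ = asin(0.217456) = 0.219207 rad = 12.56°.
Then Δλ = atan2(-0.342620, 0.905599) = -0.361692 rad, from sin θ sin δ cos φ₁ over cos δ − sin φ₁ sin φ₂.
λ₂ = -160.47° + -20.72° = -181.19°, normalized to (−180°, 180°] → 178.81°.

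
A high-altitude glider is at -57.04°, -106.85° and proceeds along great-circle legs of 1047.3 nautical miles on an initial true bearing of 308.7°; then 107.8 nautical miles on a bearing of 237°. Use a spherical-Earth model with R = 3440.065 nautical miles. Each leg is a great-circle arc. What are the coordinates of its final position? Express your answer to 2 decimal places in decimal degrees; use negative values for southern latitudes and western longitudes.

latitude -45.26°, longitude -128.07°

Apply the spherical direct solution leg by leg, carrying full precision between legs.
Leg 1: from (-57.04°, -106.85°), δ = 1047.3/3440.065 = 0.304442 rad, θ = 308.7° → φ = -44.31°, λ = -125.93°.
Leg 2: from (-44.31°, -125.93°), δ = 107.8/3440.065 = 0.031337 rad, θ = 237° → φ = -45.26°, λ = -128.07°.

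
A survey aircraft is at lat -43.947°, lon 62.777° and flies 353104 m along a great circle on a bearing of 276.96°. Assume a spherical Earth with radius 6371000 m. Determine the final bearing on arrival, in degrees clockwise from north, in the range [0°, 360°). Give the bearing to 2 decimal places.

final bearing 279.96°

Angular distance δ = d/R = 353104 / 6371000 = 0.055424 rad.
Start latitude φ₁ = -0.767020 rad; initial bearing θ = 4.833864 rad.
Applying the spherical law of cosines for sides, sin φ₂ = sin φ₁ cos δ + cos φ₁ sin δ cos θ = -0.688094, so φ₂ = -43.479°.
For the longitude increment, Δλ = atan2( sin θ sin δ cos φ₁, cos δ − sin φ₁ sin φ₂ ) = atan2(-0.039590, 0.520932) = -4.346°.
Hence λ₂ = 62.777° + -4.346° = 58.431°.
The forward bearing on arrival equals the back-azimuth from the destination plus 180°.
Back-azimuth from P₂ (-43.48°, 58.43°) to P₁ (-43.95°, 62.78°), with Δλ' = λ₁ − λ₂ = 4.35°: atan2( sin Δλ' cos φ₁ , cos φ₂ sin φ₁ − sin φ₂ cos φ₁ cos Δλ' ) = 99.96°.
Final bearing = (99.96° + 180°) mod 360° = 279.96°.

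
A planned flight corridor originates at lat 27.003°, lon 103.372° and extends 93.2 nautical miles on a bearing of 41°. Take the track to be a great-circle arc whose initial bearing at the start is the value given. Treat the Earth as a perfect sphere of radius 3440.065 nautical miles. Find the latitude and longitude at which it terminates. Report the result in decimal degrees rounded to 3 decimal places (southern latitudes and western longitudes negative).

latitude 28.170°, longitude 104.527°

The arc subtends δ = 93.2/3440.065 = 0.027093 rad at the centre.
Start latitude φ₁ = 0.471291 rad; initial bearing θ = 0.715585 rad.
Applying the spherical law of cosines for sides, sin φ₂ = sin φ₁ cos δ + cos φ₁ sin δ cos θ = 0.472086, so φ₂ = 28.170°.
Δλ = atan2( sin θ sin δ cos φ₁ , cos δ − sin φ₁ sin φ₂ ) = atan2(0.015835, 0.785288) = 0.020161 rad = 1.155°.
λ₂ = λ₁ + Δλ = 104.527°.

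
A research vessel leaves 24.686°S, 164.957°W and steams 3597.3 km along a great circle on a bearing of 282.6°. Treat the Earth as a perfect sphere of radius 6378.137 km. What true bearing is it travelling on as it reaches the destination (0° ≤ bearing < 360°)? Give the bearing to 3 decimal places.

Angular distance δ = d/R = 3597.3 / 6378.137 = 0.564005 rad.
Converting: φ₁ = -0.430852 rad, θ = 4.932300 rad.
Applying the spherical law of cosines for sides, sin φ₂ = sin φ₁ cos δ + cos φ₁ sin δ cos θ = -0.247004, so φ₂ = -14.300°.
For the longitude increment, Δλ = atan2( sin θ sin δ cos φ₁, cos δ − sin φ₁ sin φ₂ ) = atan2(-0.474023, 0.741961) = -32.574°.
λ₂ = -164.957° + -32.574° = -197.531°, normalized to (−180°, 180°] → 162.469°.
The forward bearing on arrival equals the back-azimuth from the destination plus 180°.
Back-azimuth from P₂ (-14.300°, 162.469°) to P₁ (-24.686°, -164.957°), with Δλ' = λ₁ − λ₂ = -327.426°: atan2( sin Δλ' cos φ₁ , cos φ₂ sin φ₁ − sin φ₂ cos φ₁ cos Δλ' ) = 113.783°.
Final bearing = (113.783° + 180°) mod 360° = 293.783°.

final bearing 293.783°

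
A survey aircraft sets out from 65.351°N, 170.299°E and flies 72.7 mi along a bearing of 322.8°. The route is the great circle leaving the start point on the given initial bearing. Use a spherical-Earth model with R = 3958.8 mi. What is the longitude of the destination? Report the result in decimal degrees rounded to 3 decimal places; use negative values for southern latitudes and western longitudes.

The arc subtends δ = 72.7/3958.8 = 0.018364 rad at the centre.
Start latitude φ₁ = 1.140590 rad; initial bearing θ = 5.633923 rad.
Destination latitude: φ₂ = arcsin( sin φ₁ cos δ + cos φ₁ sin δ cos θ ) = arcsin(0.914827) = 66.181°.
Δλ = atan2( sin θ sin δ cos φ₁ , cos δ − sin φ₁ sin φ₂ ) = atan2(-0.004630, 0.168364) = -0.027495 rad = -1.575°.
λ₂ = 170.299° + -1.575° = 168.724°.

longitude 168.724°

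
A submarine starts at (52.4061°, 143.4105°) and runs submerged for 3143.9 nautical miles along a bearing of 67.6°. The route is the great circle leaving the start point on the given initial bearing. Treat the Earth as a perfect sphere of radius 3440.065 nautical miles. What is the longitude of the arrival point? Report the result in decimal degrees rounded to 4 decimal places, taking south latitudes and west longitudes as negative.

δ = 3143.9/3440.065 = 0.913907 rad (52.3630°).
Converting: φ₁ = 0.914659 rad, θ = 1.179843 rad.
sin φ₂ = sin φ₁ cos δ + cos φ₁ sin δ cos θ = (0.792355)(0.610656) + (0.610061)(0.791896)(0.381070) = 0.667953
φ₂ = asin(0.667953) = 0.731455 rad = 41.9093°.
Δλ = atan2( sin θ sin δ cos φ₁ , cos δ − sin φ₁ sin φ₂ ) = atan2(0.446652, 0.081401) = 1.390529 rad = 79.6714°.
λ₂ = 143.4105° + 79.6714° = 223.0819°, normalized to (−180°, 180°] → -136.9181°.

longitude -136.9181°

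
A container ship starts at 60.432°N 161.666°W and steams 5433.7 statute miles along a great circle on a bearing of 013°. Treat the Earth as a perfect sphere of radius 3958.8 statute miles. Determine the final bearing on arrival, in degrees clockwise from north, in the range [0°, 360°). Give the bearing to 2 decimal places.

The arc subtends δ = 5433.7/3958.8 = 1.372562 rad at the centre.
Converting: φ₁ = 1.054737 rad, θ = 0.226893 rad.
Destination latitude: φ₂ = arcsin( sin φ₁ cos δ + cos φ₁ sin δ cos θ ) = arcsin(0.642684) = 39.992°.
Δλ = atan2( sin θ sin δ cos φ₁ , cos δ − sin φ₁ sin φ₂ ) = atan2(0.108830, -0.362049) = 2.849592 rad = 163.270°.
λ₂ = λ₁ + Δλ = 1.604°.
The forward bearing on arrival equals the back-azimuth from the destination plus 180°.
Back-azimuth from P₂ (39.99°, 1.60°) to P₁ (60.43°, -161.67°), with Δλ' = λ₁ − λ₂ = -163.27°: atan2( sin Δλ' cos φ₁ , cos φ₂ sin φ₁ − sin φ₂ cos φ₁ cos Δλ' ) = 351.67°.
Final bearing = (351.67° + 180°) mod 360° = 171.67°.

final bearing 171.67°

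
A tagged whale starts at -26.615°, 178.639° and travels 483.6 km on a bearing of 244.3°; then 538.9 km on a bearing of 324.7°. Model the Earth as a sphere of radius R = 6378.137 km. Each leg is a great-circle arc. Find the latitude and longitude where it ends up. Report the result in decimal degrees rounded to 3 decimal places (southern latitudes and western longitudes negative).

latitude -24.444°, longitude 171.117°

Apply the spherical direct solution leg by leg, carrying full precision between legs.
Leg 1: from (-26.615°, 178.639°), δ = 483.6/6378.137 = 0.075822 rad, θ = 244.3° → φ = -28.429°, λ = 174.187°.
Leg 2: from (-28.429°, 174.187°), δ = 538.9/6378.137 = 0.084492 rad, θ = 324.7° → φ = -24.444°, λ = 171.117°.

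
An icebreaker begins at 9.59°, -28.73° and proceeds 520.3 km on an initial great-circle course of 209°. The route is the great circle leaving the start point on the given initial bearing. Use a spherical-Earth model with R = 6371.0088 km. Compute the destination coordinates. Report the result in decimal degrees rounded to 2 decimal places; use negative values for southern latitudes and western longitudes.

latitude 5.49°, longitude -31.01°

The arc subtends δ = 520.3/6371.0088 = 0.081667 rad at the centre.
With φ₁ = 9.59° = 0.167377 rad and θ = 209° = 3.647738 rad:
Destination latitude: φ₂ = arcsin( sin φ₁ cos δ + cos φ₁ sin δ cos θ ) = arcsin(0.095690) = 5.49°.
Δλ = atan2( sin θ sin δ cos φ₁ , cos δ − sin φ₁ sin φ₂ ) = atan2(-0.038996, 0.980725) = -0.039742 rad = -2.28°.
Hence λ₂ = -28.73° + -2.28° = -31.01°.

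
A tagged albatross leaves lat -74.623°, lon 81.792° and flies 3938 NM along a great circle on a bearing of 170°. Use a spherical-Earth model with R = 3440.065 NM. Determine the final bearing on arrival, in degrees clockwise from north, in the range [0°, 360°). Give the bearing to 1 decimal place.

δ = 3938/3440.065 = 1.144746 rad (65.5891°).
With φ₁ = -74.623° = -1.302417 rad and θ = 170° = 2.967060 rad:
Applying the spherical law of cosines for sides, sin φ₂ = sin φ₁ cos δ + cos φ₁ sin δ cos θ = -0.636279, so φ₂ = -39.515°.
Δλ = atan2( sin θ sin δ cos φ₁ , cos δ − sin φ₁ sin φ₂ ) = atan2(0.041930, -0.200224) = 2.935161 rad = 168.172°.
λ₂ = 81.792° + 168.172° = 249.964°, normalized to (−180°, 180°] → -110.036°.
The forward bearing on arrival equals the back-azimuth from the destination plus 180°.
Back-azimuth from P₂ (-39.5°, -110.0°) to P₁ (-74.6°, 81.8°), with Δλ' = λ₁ − λ₂ = 191.8°: atan2( sin Δλ' cos φ₁ , cos φ₂ sin φ₁ − sin φ₂ cos φ₁ cos Δλ' ) = 183.4°.
Final bearing = (183.4° + 180°) mod 360° = 3.4°.

final bearing 3.4°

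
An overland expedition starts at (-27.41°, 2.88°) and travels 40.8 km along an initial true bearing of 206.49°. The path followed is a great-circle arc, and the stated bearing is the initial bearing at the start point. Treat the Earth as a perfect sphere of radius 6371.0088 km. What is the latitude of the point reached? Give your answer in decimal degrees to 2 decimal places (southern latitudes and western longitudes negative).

δ = 40.8/6371.0088 = 0.006404 rad (0.3669°).
Converting: φ₁ = -0.478395 rad, θ = 3.603930 rad.
sin φ₂ = sin φ₁ cos δ + cos φ₁ sin δ cos θ = (-0.460355)(0.999979) + (0.887735)(0.006404)(-0.895012) = -0.465433
φ₂ = asin(-0.465433) = -0.484124 rad = -27.74°.
Δλ = atan2( sin θ sin δ cos φ₁ , cos δ − sin φ₁ sin φ₂ ) = atan2(-0.002536, 0.785715) = -0.003227 rad = -0.18°.
λ₂ = λ₁ + Δλ = 2.70°.

latitude -27.74°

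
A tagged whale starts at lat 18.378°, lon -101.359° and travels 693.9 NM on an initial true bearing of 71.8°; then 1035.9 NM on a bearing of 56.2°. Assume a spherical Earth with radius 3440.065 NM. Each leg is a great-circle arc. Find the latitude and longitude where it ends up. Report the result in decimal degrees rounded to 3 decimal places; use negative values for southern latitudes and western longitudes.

Apply the spherical direct solution leg by leg, carrying full precision between legs.
Leg 1: from (18.378°, -101.359°), δ = 693.9/3440.065 = 0.201711 rad, θ = 71.8° → φ = 21.609°, λ = -89.546°.
Leg 2: from (21.609°, -89.546°), δ = 1035.9/3440.065 = 0.301128 rad, θ = 56.2° → φ = 30.338°, λ = -72.953°.

latitude 30.338°, longitude -72.953°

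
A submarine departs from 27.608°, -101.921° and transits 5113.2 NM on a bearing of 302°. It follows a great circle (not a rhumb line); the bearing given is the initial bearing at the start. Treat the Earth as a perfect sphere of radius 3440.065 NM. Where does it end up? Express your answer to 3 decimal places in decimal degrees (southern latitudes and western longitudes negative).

latitude 30.463°, longitude 156.706°

Angular distance δ = d/R = 5113.2 / 3440.065 = 1.486367 rad.
Converting: φ₁ = 0.481850 rad, θ = 5.270894 rad.
Applying the spherical law of cosines for sides, sin φ₂ = sin φ₁ cos δ + cos φ₁ sin δ cos θ = 0.506989, so φ₂ = 30.463°.
Then Δλ = atan2(-0.748812, -0.150620) = -1.769293 rad, from sin θ sin δ cos φ₁ over cos δ − sin φ₁ sin φ₂.
λ₂ = -101.921° + -101.373° = -203.294°, normalized to (−180°, 180°] → 156.706°.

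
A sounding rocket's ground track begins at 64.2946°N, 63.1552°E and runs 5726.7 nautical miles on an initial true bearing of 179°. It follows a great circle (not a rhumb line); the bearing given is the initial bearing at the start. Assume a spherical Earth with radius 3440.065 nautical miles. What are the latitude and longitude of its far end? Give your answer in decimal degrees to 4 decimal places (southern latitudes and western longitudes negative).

Angular distance δ = d/R = 5726.7 / 3440.065 = 1.664707 rad.
With φ₁ = 64.2946° = 1.122152 rad and θ = 179° = 3.124139 rad:
Destination latitude: φ₂ = arcsin( sin φ₁ cos δ + cos φ₁ sin δ cos θ ) = arcsin(-0.516260) = -31.0817°.
For the longitude increment, Δλ = atan2( sin θ sin δ cos φ₁, cos δ − sin φ₁ sin φ₂ ) = atan2(0.007537, 0.371396) = 1.1625°.
λ₂ = λ₁ + Δλ = 64.3177°.

latitude -31.0817°, longitude 64.3177°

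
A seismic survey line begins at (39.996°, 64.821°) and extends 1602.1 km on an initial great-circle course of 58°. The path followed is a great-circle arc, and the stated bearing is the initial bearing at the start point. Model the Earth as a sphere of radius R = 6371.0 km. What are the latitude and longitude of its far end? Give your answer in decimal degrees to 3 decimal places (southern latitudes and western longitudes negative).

latitude 46.347°, longitude 82.621°

δ = 1602.1/6371 = 0.251468 rad (14.4080°).
With φ₁ = 39.996° = 0.698062 rad and θ = 58° = 1.012291 rad:
sin φ₂ = sin φ₁ cos δ + cos φ₁ sin δ cos θ = (0.642734)(0.968548) + (0.766089)(0.248826)(0.529919) = 0.723534
φ₂ = asin(0.723534) = 0.808908 rad = 46.347°.
Then Δλ = atan2(0.161657, 0.503509) = 0.310666 rad, from sin θ sin δ cos φ₁ over cos δ − sin φ₁ sin φ₂.
Hence λ₂ = 64.821° + 17.800° = 82.621°.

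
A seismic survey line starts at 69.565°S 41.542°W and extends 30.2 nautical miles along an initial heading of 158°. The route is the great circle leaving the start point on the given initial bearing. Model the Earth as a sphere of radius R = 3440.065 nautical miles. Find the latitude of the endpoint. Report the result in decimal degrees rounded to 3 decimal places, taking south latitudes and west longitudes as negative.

latitude -70.031°

δ = 30.2/3440.065 = 0.008779 rad (0.5030°).
Converting: φ₁ = -1.214138 rad, θ = 2.757620 rad.
Applying the spherical law of cosines for sides, sin φ₂ = sin φ₁ cos δ + cos φ₁ sin δ cos θ = -0.939875, so φ₂ = -70.031°.
Δλ = atan2( sin θ sin δ cos φ₁ , cos δ − sin φ₁ sin φ₂ ) = atan2(0.001148, 0.119234) = 0.009629 rad = 0.552°.
Hence λ₂ = -41.542° + 0.552° = -40.990°.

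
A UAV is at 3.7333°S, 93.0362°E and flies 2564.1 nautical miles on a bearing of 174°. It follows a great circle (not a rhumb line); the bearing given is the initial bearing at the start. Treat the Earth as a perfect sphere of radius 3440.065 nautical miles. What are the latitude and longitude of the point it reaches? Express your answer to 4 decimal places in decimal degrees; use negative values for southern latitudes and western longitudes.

The arc subtends δ = 2564.1/3440.065 = 0.745364 rad at the centre.
With φ₁ = -3.7333° = -0.065158 rad and θ = 174° = 3.036873 rad:
sin φ₂ = sin φ₁ cos δ + cos φ₁ sin δ cos θ = (-0.065112)(0.734841) + (0.997878)(0.678239)(-0.994522) = -0.720940
φ₂ = asin(-0.720940) = -0.805157 rad = -46.1321°.
Then Δλ = atan2(0.070745, 0.687899) = 0.102482 rad, from sin θ sin δ cos φ₁ over cos δ − sin φ₁ sin φ₂.
λ₂ = 93.0362° + 5.8718° = 98.9080°.

latitude -46.1321°, longitude 98.9080°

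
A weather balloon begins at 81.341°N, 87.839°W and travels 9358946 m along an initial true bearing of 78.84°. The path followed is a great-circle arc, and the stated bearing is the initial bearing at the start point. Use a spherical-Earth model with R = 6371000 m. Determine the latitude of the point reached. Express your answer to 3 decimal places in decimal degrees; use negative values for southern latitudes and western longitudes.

latitude 7.438°

The arc subtends δ = 9358946/6371000 = 1.468992 rad at the centre.
With φ₁ = 81.341° = 1.419668 rad and θ = 78.84° = 1.376018 rad:
Applying the spherical law of cosines for sides, sin φ₂ = sin φ₁ cos δ + cos φ₁ sin δ cos θ = 0.129459, so φ₂ = 7.438°.
For the longitude increment, Δλ = atan2( sin θ sin δ cos φ₁, cos δ − sin φ₁ sin φ₂ ) = atan2(0.146942, -0.026355) = 100.168°.
Hence λ₂ = -87.839° + 100.168° = 12.329°.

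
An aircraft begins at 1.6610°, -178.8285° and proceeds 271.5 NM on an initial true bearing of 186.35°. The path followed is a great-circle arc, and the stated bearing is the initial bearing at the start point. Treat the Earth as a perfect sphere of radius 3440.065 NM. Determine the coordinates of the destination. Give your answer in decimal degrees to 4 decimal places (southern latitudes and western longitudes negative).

Central angle δ = d/R = 0.078923 rad.
With φ₁ = 1.6610° = 0.028990 rad and θ = 186.35° = 3.252421 rad:
Destination latitude: φ₂ = arcsin( sin φ₁ cos δ + cos φ₁ sin δ cos θ ) = arcsin(-0.049429) = -2.8332°.
For the longitude increment, Δλ = atan2( sin θ sin δ cos φ₁, cos δ − sin φ₁ sin φ₂ ) = atan2(-0.008716, 0.998320) = -0.5002°.
λ₂ = -178.8285° + -0.5002° = -179.3287°.

latitude -2.8332°, longitude -179.3287°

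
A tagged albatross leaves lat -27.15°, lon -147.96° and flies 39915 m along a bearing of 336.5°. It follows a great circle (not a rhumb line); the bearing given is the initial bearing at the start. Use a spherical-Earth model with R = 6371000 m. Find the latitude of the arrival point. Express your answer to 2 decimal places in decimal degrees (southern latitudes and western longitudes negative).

latitude -26.82°

Angular distance δ = d/R = 39915 / 6371000 = 0.006265 rad.
With φ₁ = -27.15° = -0.473857 rad and θ = 336.5° = 5.873033 rad:
sin φ₂ = sin φ₁ cos δ + cos φ₁ sin δ cos θ = (-0.456322)(0.999980) + (0.889815)(0.006265)(0.917060) = -0.451200
φ₂ = asin(-0.451200) = -0.468110 rad = -26.82°.
Then Δλ = atan2(-0.002223, 0.794088) = -0.002799 rad, from sin θ sin δ cos φ₁ over cos δ − sin φ₁ sin φ₂.
λ₂ = -147.96° + -0.16° = -148.12°.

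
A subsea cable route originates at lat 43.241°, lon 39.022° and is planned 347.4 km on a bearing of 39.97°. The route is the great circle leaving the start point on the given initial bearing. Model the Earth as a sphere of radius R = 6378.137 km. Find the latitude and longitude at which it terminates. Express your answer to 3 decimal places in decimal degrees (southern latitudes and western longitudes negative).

Central angle δ = d/R = 0.054467 rad.
With φ₁ = 43.241° = 0.754698 rad and θ = 39.97° = 0.697608 rad:
Applying the spherical law of cosines for sides, sin φ₂ = sin φ₁ cos δ + cos φ₁ sin δ cos θ = 0.714446, so φ₂ = 45.598°.
Δλ = atan2( sin θ sin δ cos φ₁ , cos δ − sin φ₁ sin φ₂ ) = atan2(0.025476, 0.509072) = 0.050003 rad = 2.865°.
Hence λ₂ = 39.022° + 2.865° = 41.887°.

latitude 45.598°, longitude 41.887°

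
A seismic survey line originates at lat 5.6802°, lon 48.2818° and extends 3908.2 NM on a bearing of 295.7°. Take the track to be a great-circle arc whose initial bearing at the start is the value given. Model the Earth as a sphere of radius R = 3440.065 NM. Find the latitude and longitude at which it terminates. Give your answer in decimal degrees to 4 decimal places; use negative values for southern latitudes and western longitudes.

latitude 25.6630°, longitude -16.7727°

Angular distance δ = d/R = 3908.2 / 3440.065 = 1.136083 rad.
Start latitude φ₁ = 0.099138 rad; initial bearing θ = 5.160939 rad.
Applying the spherical law of cosines for sides, sin φ₂ = sin φ₁ cos δ + cos φ₁ sin δ cos θ = 0.433077, so φ₂ = 25.6630°.
Then Δλ = atan2(-0.813256, 0.378286) = -1.135415 rad, from sin θ sin δ cos φ₁ over cos δ − sin φ₁ sin φ₂.
λ₂ = 48.2818° + -65.0545° = -16.7727°.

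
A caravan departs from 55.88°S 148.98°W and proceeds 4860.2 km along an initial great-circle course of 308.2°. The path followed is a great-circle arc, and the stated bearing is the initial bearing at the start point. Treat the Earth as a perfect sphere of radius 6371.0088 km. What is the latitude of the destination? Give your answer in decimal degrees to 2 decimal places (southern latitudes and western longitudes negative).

latitude -21.02°

Angular distance δ = d/R = 4860.2 / 6371.0088 = 0.762862 rad.
With φ₁ = -55.88° = -0.975290 rad and θ = 308.2° = 5.379105 rad:
sin φ₂ = sin φ₁ cos δ + cos φ₁ sin δ cos θ = (-0.827865)(0.722861) + (0.560928)(0.690993)(0.618408) = -0.358738
φ₂ = asin(-0.358738) = -0.366915 rad = -21.02°.
Then Δλ = atan2(-0.304596, 0.425875) = -0.620871 rad, from sin θ sin δ cos φ₁ over cos δ − sin φ₁ sin φ₂.
λ₂ = -148.98° + -35.57° = -184.55°, normalized to (−180°, 180°] → 175.45°.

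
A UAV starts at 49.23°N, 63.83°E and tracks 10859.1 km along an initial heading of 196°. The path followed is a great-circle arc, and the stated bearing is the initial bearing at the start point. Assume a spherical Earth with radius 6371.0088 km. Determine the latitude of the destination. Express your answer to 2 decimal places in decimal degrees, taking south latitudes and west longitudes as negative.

latitude -46.31°

The arc subtends δ = 10859.1/6371.0088 = 1.704455 rad at the centre.
Start latitude φ₁ = 0.859226 rad; initial bearing θ = 3.420845 rad.
sin φ₂ = sin φ₁ cos δ + cos φ₁ sin δ cos θ = (0.757337)(-0.133261) + (0.653024)(0.991081)(-0.961262) = -0.723052
φ₂ = asin(-0.723052) = -0.808211 rad = -46.31°.
For the longitude increment, Δλ = atan2( sin θ sin δ cos φ₁, cos δ − sin φ₁ sin φ₂ ) = atan2(-0.178392, 0.414333) = -23.29°.
λ₂ = λ₁ + Δλ = 40.54°.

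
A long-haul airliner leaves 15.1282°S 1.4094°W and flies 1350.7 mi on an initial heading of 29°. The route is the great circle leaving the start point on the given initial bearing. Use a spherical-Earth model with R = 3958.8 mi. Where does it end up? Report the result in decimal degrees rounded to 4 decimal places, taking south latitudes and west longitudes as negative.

latitude 2.0961°, longitude 7.9328°

Central angle δ = d/R = 0.341189 rad.
With φ₁ = -15.1282° = -0.264037 rad and θ = 29° = 0.506145 rad:
Applying the spherical law of cosines for sides, sin φ₂ = sin φ₁ cos δ + cos φ₁ sin δ cos θ = 0.036576, so φ₂ = 2.0961°.
Then Δλ = atan2(0.156599, 0.951903) = 0.163051 rad, from sin θ sin δ cos φ₁ over cos δ − sin φ₁ sin φ₂.
Hence λ₂ = -1.4094° + 9.3422° = 7.9328°.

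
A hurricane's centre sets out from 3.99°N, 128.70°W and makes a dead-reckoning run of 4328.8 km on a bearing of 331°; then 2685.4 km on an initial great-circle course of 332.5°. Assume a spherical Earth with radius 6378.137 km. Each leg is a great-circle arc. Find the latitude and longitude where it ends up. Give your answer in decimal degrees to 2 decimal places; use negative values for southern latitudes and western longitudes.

latitude 57.02°, longitude -171.39°

Apply the spherical direct solution leg by leg, carrying full precision between legs.
Leg 1: from (3.99°, -128.70°), δ = 4328.8/6378.137 = 0.678693 rad, θ = 331° → φ = 37.01°, λ = -151.10°.
Leg 2: from (37.01°, -151.10°), δ = 2685.4/6378.137 = 0.421032 rad, θ = 332.5° → φ = 57.02°, λ = -171.39°.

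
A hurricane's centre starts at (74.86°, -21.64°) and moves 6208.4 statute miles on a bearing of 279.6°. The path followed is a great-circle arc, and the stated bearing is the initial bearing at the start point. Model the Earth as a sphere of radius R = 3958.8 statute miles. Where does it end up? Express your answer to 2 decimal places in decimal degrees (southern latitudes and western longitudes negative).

latitude 2.64°, longitude -120.88°

Angular distance δ = d/R = 6208.4 / 3958.8 = 1.568253 rad.
Converting: φ₁ = 1.306553 rad, θ = 4.879941 rad.
Destination latitude: φ₂ = arcsin( sin φ₁ cos δ + cos φ₁ sin δ cos θ ) = arcsin(0.046011) = 2.64°.
Δλ = atan2( sin θ sin δ cos φ₁ , cos δ − sin φ₁ sin φ₂ ) = atan2(-0.257520, -0.041871) = -1.731979 rad = -99.24°.
λ₂ = λ₁ + Δλ = -120.88°.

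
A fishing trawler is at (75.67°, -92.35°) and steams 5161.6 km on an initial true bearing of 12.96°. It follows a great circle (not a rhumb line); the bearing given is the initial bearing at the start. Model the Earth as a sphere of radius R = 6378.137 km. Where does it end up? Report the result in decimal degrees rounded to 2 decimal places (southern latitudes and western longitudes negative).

latitude 57.47°, longitude 70.08°

Angular distance δ = d/R = 5161.6 / 6378.137 = 0.809265 rad.
With φ₁ = 75.67° = 1.320691 rad and θ = 12.96° = 0.226195 rad:
Applying the spherical law of cosines for sides, sin φ₂ = sin φ₁ cos δ + cos φ₁ sin δ cos θ = 0.843138, so φ₂ = 57.47°.
For the longitude increment, Δλ = atan2( sin θ sin δ cos φ₁, cos δ − sin φ₁ sin φ₂ ) = atan2(0.040176, -0.126874) = 162.43°.
λ₂ = -92.35° + 162.43° = 70.08°.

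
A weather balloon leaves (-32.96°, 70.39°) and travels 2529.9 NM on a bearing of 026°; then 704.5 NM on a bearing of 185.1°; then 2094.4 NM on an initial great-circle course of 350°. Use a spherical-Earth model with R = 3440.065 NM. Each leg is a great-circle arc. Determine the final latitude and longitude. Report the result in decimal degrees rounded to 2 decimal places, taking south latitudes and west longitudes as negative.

Apply the spherical direct solution leg by leg, carrying full precision between legs.
Leg 1: from (-32.96°, 70.39°), δ = 2529.9/3440.065 = 0.735422 rad, θ = 26° → φ = 5.88°, λ = 87.59°.
Leg 2: from (5.88°, 87.59°), δ = 704.5/3440.065 = 0.204793 rad, θ = 185.1° → φ = -5.80°, λ = 86.55°.
Leg 3: from (-5.80°, 86.55°), δ = 2094.4/3440.065 = 0.608826 rad, θ = 350° → φ = 28.51°, λ = 80.06°.

latitude 28.51°, longitude 80.06°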